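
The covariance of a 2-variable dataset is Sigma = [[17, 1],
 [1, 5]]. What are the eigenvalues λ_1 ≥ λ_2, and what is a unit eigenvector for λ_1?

Step 1 — characteristic polynomial of 2×2 Sigma:
  det(Sigma - λI) = λ² - trace · λ + det = 0.
  trace = 17 + 5 = 22, det = 17·5 - (1)² = 84.
Step 2 — discriminant:
  Δ = trace² - 4·det = 484 - 336 = 148.
Step 3 — eigenvalues:
  λ = (trace ± √Δ)/2 = (22 ± 12.1655)/2,
  λ_1 = 17.0828,  λ_2 = 4.9172.

Step 4 — unit eigenvector for λ_1: solve (Sigma - λ_1 I)v = 0. First row:
  (17 - 17.0828)·v_x + (1)·v_y = 0, i.e. (-0.0828)·v_x + (1)·v_y = 0,
  so v ∝ (b, λ_1 - a) = (1, 0.0828) = u.
  ||u|| = √((1)² + (0.0828)²) = √(1.0068) ≈ 1.0034,
  v_1 = u/||u|| ≈ (0.9966, 0.0825) (||v_1|| = 1).

λ_1 = 17.0828,  λ_2 = 4.9172;  v_1 ≈ (0.9966, 0.0825)


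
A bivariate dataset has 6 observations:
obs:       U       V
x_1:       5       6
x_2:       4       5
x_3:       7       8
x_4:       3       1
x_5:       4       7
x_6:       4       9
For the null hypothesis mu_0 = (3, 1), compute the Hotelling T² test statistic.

Step 1 — sample mean vector:
  mean(U) = (5 + 4 + 7 + 3 + 4 + 4) / 6 = 27/6 = 4.5
  mean(V) = (6 + 5 + 8 + 1 + 7 + 9) / 6 = 36/6 = 6
  x̄ = (4.5, 6),  deviation x̄ - mu_0 = (4.5, 6) - (3, 1) = (1.5, 5).

Step 2 — sample covariance matrix, S[i,j] = (1/(n-1)) · Σ_k (x_{k,i} - mean_i) · (x_{k,j} - mean_j), divisor n-1 = 5:
  S[U,U] = ((0.5)·(0.5) + (-0.5)·(-0.5) + (2.5)·(2.5) + (-1.5)·(-1.5) + (-0.5)·(-0.5) + (-0.5)·(-0.5)) / 5 = 9.5/5 = 1.9
  S[U,V] = ((0.5)·(0) + (-0.5)·(-1) + (2.5)·(2) + (-1.5)·(-5) + (-0.5)·(1) + (-0.5)·(3)) / 5 = 11/5 = 2.2
  S[V,V] = ((0)·(0) + (-1)·(-1) + (2)·(2) + (-5)·(-5) + (1)·(1) + (3)·(3)) / 5 = 40/5 = 8
  S = [[1.9, 2.2],
 [2.2, 8]].

Step 3 — invert S. det(S) = 1.9·8 - (2.2)² = 10.36.
  S^{-1} = (1/det) · [[d, -b], [-b, a]] = [[0.7722, -0.2124],
 [-0.2124, 0.1834]].

Step 4 — quadratic form (x̄ - mu_0)^T · S^{-1} · (x̄ - mu_0):
  S^{-1} · (x̄ - mu_0) = (0.0965, 0.5985),
  (x̄ - mu_0)^T · [...] = (1.5)·(0.0965) + (5)·(0.5985) = 3.1371.

Step 5 — scale by n: T² = 6 · 3.1371 = 18.8224.

T² ≈ 18.8224


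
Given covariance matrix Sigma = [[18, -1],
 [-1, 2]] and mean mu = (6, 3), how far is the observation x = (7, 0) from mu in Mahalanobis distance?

Step 1 — centre the observation: (x - mu) = (1, -3).

Step 2 — invert Sigma. det(Sigma) = 18·2 - (-1)² = 35.
  Sigma^{-1} = (1/det) · [[d, -b], [-b, a]] = [[0.0571, 0.0286],
 [0.0286, 0.5143]].

Step 3 — form the quadratic (x - mu)^T · Sigma^{-1} · (x - mu):
  Sigma^{-1} · (x - mu) = (-0.0286, -1.5143).
  (x - mu)^T · [Sigma^{-1} · (x - mu)] = (1)·(-0.0286) + (-3)·(-1.5143) = 4.5143.

Step 4 — take square root: d = √(4.5143) ≈ 2.1247.

d(x, mu) = √(4.5143) ≈ 2.1247


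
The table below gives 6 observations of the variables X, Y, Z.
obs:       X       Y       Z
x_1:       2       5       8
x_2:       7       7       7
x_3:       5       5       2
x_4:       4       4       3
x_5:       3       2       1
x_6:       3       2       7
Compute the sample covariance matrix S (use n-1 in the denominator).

Step 1 — column means:
  mean(X) = (2 + 7 + 5 + 4 + 3 + 3) / 6 = 24/6 = 4
  mean(Y) = (5 + 7 + 5 + 4 + 2 + 2) / 6 = 25/6 = 4.1667
  mean(Z) = (8 + 7 + 2 + 3 + 1 + 7) / 6 = 28/6 = 4.6667

Step 2 — sample covariance S[i,j] = (1/(n-1)) · Σ_k (x_{k,i} - mean_i) · (x_{k,j} - mean_j), with n-1 = 5.
  S[X,X] = ((-2)·(-2) + (3)·(3) + (1)·(1) + (0)·(0) + (-1)·(-1) + (-1)·(-1)) / 5 = 16/5 = 3.2
  S[X,Y] = ((-2)·(0.8333) + (3)·(2.8333) + (1)·(0.8333) + (0)·(-0.1667) + (-1)·(-2.1667) + (-1)·(-2.1667)) / 5 = 12/5 = 2.4
  S[X,Z] = ((-2)·(3.3333) + (3)·(2.3333) + (1)·(-2.6667) + (0)·(-1.6667) + (-1)·(-3.6667) + (-1)·(2.3333)) / 5 = -1/5 = -0.2
  S[Y,Y] = ((0.8333)·(0.8333) + (2.8333)·(2.8333) + (0.8333)·(0.8333) + (-0.1667)·(-0.1667) + (-2.1667)·(-2.1667) + (-2.1667)·(-2.1667)) / 5 = 18.8333/5 = 3.7667
  S[Y,Z] = ((0.8333)·(3.3333) + (2.8333)·(2.3333) + (0.8333)·(-2.6667) + (-0.1667)·(-1.6667) + (-2.1667)·(-3.6667) + (-2.1667)·(2.3333)) / 5 = 10.3333/5 = 2.0667
  S[Z,Z] = ((3.3333)·(3.3333) + (2.3333)·(2.3333) + (-2.6667)·(-2.6667) + (-1.6667)·(-1.6667) + (-3.6667)·(-3.6667) + (2.3333)·(2.3333)) / 5 = 45.3333/5 = 9.0667

S is symmetric (S[j,i] = S[i,j]). Assembling:

S = [[3.2, 2.4, -0.2],
 [2.4, 3.7667, 2.0667],
 [-0.2, 2.0667, 9.0667]]


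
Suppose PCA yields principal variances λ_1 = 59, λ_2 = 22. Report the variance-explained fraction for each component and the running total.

Step 1 — total variance = trace(Sigma) = Σ λ_i = 59 + 22 = 81.

Step 2 — fraction explained by component i = λ_i / Σ λ:
  PC1: 59/81 = 0.7284
  PC2: 22/81 = 0.2716

Step 3 — cumulative fraction after k components = (λ_1 + ... + λ_k) / Σ λ:
  k = 1: 59/81 = 0.7284
  k = 2: (59 + 22)/81 = 81/81 = 1

Summary (fraction, with percent):

explained: PC1 0.7284 (72.84%), PC2 0.2716 (27.16%);  cumulative: 0.7284, 1


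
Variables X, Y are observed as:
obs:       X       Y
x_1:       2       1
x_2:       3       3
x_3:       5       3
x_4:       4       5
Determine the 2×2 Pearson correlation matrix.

Step 1 — column means:
  mean(X) = (2 + 3 + 5 + 4) / 4 = 14/4 = 3.5
  mean(Y) = (1 + 3 + 3 + 5) / 4 = 12/4 = 3

Step 2 — sample variances and covariances s[i,j] = (1/(n-1)) · Σ_k (x_{k,i} - mean_i) · (x_{k,j} - mean_j), with n-1 = 3:
  s[X,X] = ((-1.5)·(-1.5) + (-0.5)·(-0.5) + (1.5)·(1.5) + (0.5)·(0.5)) / 3 = 5/3 = 1.6667
  s[X,Y] = ((-1.5)·(-2) + (-0.5)·(0) + (1.5)·(0) + (0.5)·(2)) / 3 = 4/3 = 1.3333
  s[Y,Y] = ((-2)·(-2) + (0)·(0) + (0)·(0) + (2)·(2)) / 3 = 8/3 = 2.6667
  Sample standard deviations s_i = √(s[i,i]):
  s(X) = √(1.6667) = 1.291
  s(Y) = √(2.6667) = 1.633

Step 3 — r_{ij} = s_{ij} / (s_i · s_j):
  r[X,X] = 1 (diagonal).
  r[X,Y] = 1.3333 / (1.291 · 1.633) = 1.3333 / 2.1082 = 0.6325
  r[Y,Y] = 1 (diagonal).

R is symmetric with unit diagonal. Assembling:

R = [[1, 0.6325],
 [0.6325, 1]]


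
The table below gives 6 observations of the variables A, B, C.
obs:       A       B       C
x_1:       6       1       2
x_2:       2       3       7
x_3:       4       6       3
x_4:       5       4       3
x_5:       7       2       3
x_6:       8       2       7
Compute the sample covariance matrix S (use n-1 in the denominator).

Step 1 — column means:
  mean(A) = (6 + 2 + 4 + 5 + 7 + 8) / 6 = 32/6 = 5.3333
  mean(B) = (1 + 3 + 6 + 4 + 2 + 2) / 6 = 18/6 = 3
  mean(C) = (2 + 7 + 3 + 3 + 3 + 7) / 6 = 25/6 = 4.1667

Step 2 — sample covariance S[i,j] = (1/(n-1)) · Σ_k (x_{k,i} - mean_i) · (x_{k,j} - mean_j), with n-1 = 5.
  S[A,A] = ((0.6667)·(0.6667) + (-3.3333)·(-3.3333) + (-1.3333)·(-1.3333) + (-0.3333)·(-0.3333) + (1.6667)·(1.6667) + (2.6667)·(2.6667)) / 5 = 23.3333/5 = 4.6667
  S[A,B] = ((0.6667)·(-2) + (-3.3333)·(0) + (-1.3333)·(3) + (-0.3333)·(1) + (1.6667)·(-1) + (2.6667)·(-1)) / 5 = -10/5 = -2
  S[A,C] = ((0.6667)·(-2.1667) + (-3.3333)·(2.8333) + (-1.3333)·(-1.1667) + (-0.3333)·(-1.1667) + (1.6667)·(-1.1667) + (2.6667)·(2.8333)) / 5 = -3.3333/5 = -0.6667
  S[B,B] = ((-2)·(-2) + (0)·(0) + (3)·(3) + (1)·(1) + (-1)·(-1) + (-1)·(-1)) / 5 = 16/5 = 3.2
  S[B,C] = ((-2)·(-2.1667) + (0)·(2.8333) + (3)·(-1.1667) + (1)·(-1.1667) + (-1)·(-1.1667) + (-1)·(2.8333)) / 5 = -2/5 = -0.4
  S[C,C] = ((-2.1667)·(-2.1667) + (2.8333)·(2.8333) + (-1.1667)·(-1.1667) + (-1.1667)·(-1.1667) + (-1.1667)·(-1.1667) + (2.8333)·(2.8333)) / 5 = 24.8333/5 = 4.9667

S is symmetric (S[j,i] = S[i,j]). Assembling:

S = [[4.6667, -2, -0.6667],
 [-2, 3.2, -0.4],
 [-0.6667, -0.4, 4.9667]]


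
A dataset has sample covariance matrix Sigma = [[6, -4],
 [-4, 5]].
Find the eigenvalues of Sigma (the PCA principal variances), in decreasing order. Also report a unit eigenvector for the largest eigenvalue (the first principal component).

Step 1 — characteristic polynomial of 2×2 Sigma:
  det(Sigma - λI) = λ² - trace · λ + det = 0.
  trace = 6 + 5 = 11, det = 6·5 - (-4)² = 14.
Step 2 — discriminant:
  Δ = trace² - 4·det = 121 - 56 = 65.
Step 3 — eigenvalues:
  λ = (trace ± √Δ)/2 = (11 ± 8.0623)/2,
  λ_1 = 9.5311,  λ_2 = 1.4689.

Step 4 — unit eigenvector for λ_1: solve (Sigma - λ_1 I)v = 0. First row:
  (6 - 9.5311)·v_x + (-4)·v_y = 0, i.e. (-3.5311)·v_x + (-4)·v_y = 0,
  so v ∝ (b, λ_1 - a) = (-4, 3.5311); multiply by -1 so the first entry is positive: u = (4, -3.5311).
  ||u|| = √((4)² + (-3.5311)²) = √(28.4689) ≈ 5.3356,
  v_1 = u/||u|| ≈ (0.7497, -0.6618) (||v_1|| = 1).

λ_1 = 9.5311,  λ_2 = 1.4689;  v_1 ≈ (0.7497, -0.6618)


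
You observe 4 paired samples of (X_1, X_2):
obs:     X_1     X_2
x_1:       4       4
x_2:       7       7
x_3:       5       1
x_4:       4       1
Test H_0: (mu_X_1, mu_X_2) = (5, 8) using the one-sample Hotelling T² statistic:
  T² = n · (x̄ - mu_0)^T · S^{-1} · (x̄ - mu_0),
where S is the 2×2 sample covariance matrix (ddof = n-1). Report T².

Step 1 — sample mean vector:
  mean(X_1) = (4 + 7 + 5 + 4) / 4 = 20/4 = 5
  mean(X_2) = (4 + 7 + 1 + 1) / 4 = 13/4 = 3.25
  x̄ = (5, 3.25),  deviation x̄ - mu_0 = (5, 3.25) - (5, 8) = (0, -4.75).

Step 2 — sample covariance matrix, S[i,j] = (1/(n-1)) · Σ_k (x_{k,i} - mean_i) · (x_{k,j} - mean_j), divisor n-1 = 3:
  S[X_1,X_1] = ((-1)·(-1) + (2)·(2) + (0)·(0) + (-1)·(-1)) / 3 = 6/3 = 2
  S[X_1,X_2] = ((-1)·(0.75) + (2)·(3.75) + (0)·(-2.25) + (-1)·(-2.25)) / 3 = 9/3 = 3
  S[X_2,X_2] = ((0.75)·(0.75) + (3.75)·(3.75) + (-2.25)·(-2.25) + (-2.25)·(-2.25)) / 3 = 24.75/3 = 8.25
  S = [[2, 3],
 [3, 8.25]].

Step 3 — invert S. det(S) = 2·8.25 - (3)² = 7.5.
  S^{-1} = (1/det) · [[d, -b], [-b, a]] = [[1.1, -0.4],
 [-0.4, 0.2667]].

Step 4 — quadratic form (x̄ - mu_0)^T · S^{-1} · (x̄ - mu_0):
  S^{-1} · (x̄ - mu_0) = (1.9, -1.2667),
  (x̄ - mu_0)^T · [...] = (0)·(1.9) + (-4.75)·(-1.2667) = 6.0167.

Step 5 — scale by n: T² = 4 · 6.0167 = 24.0667.

T² ≈ 24.0667


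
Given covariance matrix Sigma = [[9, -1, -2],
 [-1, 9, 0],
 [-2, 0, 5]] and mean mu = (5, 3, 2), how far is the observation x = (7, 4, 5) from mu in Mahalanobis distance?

Step 1 — centre the observation: (x - mu) = (2, 1, 3).

Step 2 — invert Sigma (cofactor / det for 3×3, or solve directly):
  Sigma^{-1} = [[0.1236, 0.0137, 0.0495],
 [0.0137, 0.1126, 0.0055],
 [0.0495, 0.0055, 0.2198]].

Step 3 — form the quadratic (x - mu)^T · Sigma^{-1} · (x - mu):
  Sigma^{-1} · (x - mu) = (0.4093, 0.1566, 0.7637).
  (x - mu)^T · [Sigma^{-1} · (x - mu)] = (2)·(0.4093) + (1)·(0.1566) + (3)·(0.7637) = 3.2665.

Step 4 — take square root: d = √(3.2665) ≈ 1.8073.

d(x, mu) = √(3.2665) ≈ 1.8073


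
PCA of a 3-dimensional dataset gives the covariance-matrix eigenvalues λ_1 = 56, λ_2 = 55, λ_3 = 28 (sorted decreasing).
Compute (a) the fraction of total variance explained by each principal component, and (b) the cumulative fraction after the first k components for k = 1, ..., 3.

Step 1 — total variance = trace(Sigma) = Σ λ_i = 56 + 55 + 28 = 139.

Step 2 — fraction explained by component i = λ_i / Σ λ:
  PC1: 56/139 = 0.4029
  PC2: 55/139 = 0.3957
  PC3: 28/139 = 0.2014

Step 3 — cumulative fraction after k components = (λ_1 + ... + λ_k) / Σ λ:
  k = 1: 56/139 = 0.4029
  k = 2: (56 + 55)/139 = 111/139 = 0.7986
  k = 3: (56 + 55 + 28)/139 = 139/139 = 1

Summary (fraction, with percent):

explained: PC1 0.4029 (40.29%), PC2 0.3957 (39.57%), PC3 0.2014 (20.14%);  cumulative: 0.4029, 0.7986, 1


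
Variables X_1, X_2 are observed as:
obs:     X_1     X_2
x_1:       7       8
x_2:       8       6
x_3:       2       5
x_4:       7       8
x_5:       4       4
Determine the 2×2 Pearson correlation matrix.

Step 1 — column means:
  mean(X_1) = (7 + 8 + 2 + 7 + 4) / 5 = 28/5 = 5.6
  mean(X_2) = (8 + 6 + 5 + 8 + 4) / 5 = 31/5 = 6.2

Step 2 — sample variances and covariances s[i,j] = (1/(n-1)) · Σ_k (x_{k,i} - mean_i) · (x_{k,j} - mean_j), with n-1 = 4:
  s[X_1,X_1] = ((1.4)·(1.4) + (2.4)·(2.4) + (-3.6)·(-3.6) + (1.4)·(1.4) + (-1.6)·(-1.6)) / 4 = 25.2/4 = 6.3
  s[X_1,X_2] = ((1.4)·(1.8) + (2.4)·(-0.2) + (-3.6)·(-1.2) + (1.4)·(1.8) + (-1.6)·(-2.2)) / 4 = 12.4/4 = 3.1
  s[X_2,X_2] = ((1.8)·(1.8) + (-0.2)·(-0.2) + (-1.2)·(-1.2) + (1.8)·(1.8) + (-2.2)·(-2.2)) / 4 = 12.8/4 = 3.2
  Sample standard deviations s_i = √(s[i,i]):
  s(X_1) = √(6.3) = 2.51
  s(X_2) = √(3.2) = 1.7889

Step 3 — r_{ij} = s_{ij} / (s_i · s_j):
  r[X_1,X_1] = 1 (diagonal).
  r[X_1,X_2] = 3.1 / (2.51 · 1.7889) = 3.1 / 4.49 = 0.6904
  r[X_2,X_2] = 1 (diagonal).

R is symmetric with unit diagonal. Assembling:

R = [[1, 0.6904],
 [0.6904, 1]]


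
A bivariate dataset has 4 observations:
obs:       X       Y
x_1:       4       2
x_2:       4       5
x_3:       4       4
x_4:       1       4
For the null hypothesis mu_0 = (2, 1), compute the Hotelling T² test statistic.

Step 1 — sample mean vector:
  mean(X) = (4 + 4 + 4 + 1) / 4 = 13/4 = 3.25
  mean(Y) = (2 + 5 + 4 + 4) / 4 = 15/4 = 3.75
  x̄ = (3.25, 3.75),  deviation x̄ - mu_0 = (3.25, 3.75) - (2, 1) = (1.25, 2.75).

Step 2 — sample covariance matrix, S[i,j] = (1/(n-1)) · Σ_k (x_{k,i} - mean_i) · (x_{k,j} - mean_j), divisor n-1 = 3:
  S[X,X] = ((0.75)·(0.75) + (0.75)·(0.75) + (0.75)·(0.75) + (-2.25)·(-2.25)) / 3 = 6.75/3 = 2.25
  S[X,Y] = ((0.75)·(-1.75) + (0.75)·(1.25) + (0.75)·(0.25) + (-2.25)·(0.25)) / 3 = -0.75/3 = -0.25
  S[Y,Y] = ((-1.75)·(-1.75) + (1.25)·(1.25) + (0.25)·(0.25) + (0.25)·(0.25)) / 3 = 4.75/3 = 1.5833
  S = [[2.25, -0.25],
 [-0.25, 1.5833]].

Step 3 — invert S. det(S) = 2.25·1.5833 - (-0.25)² = 3.5.
  S^{-1} = (1/det) · [[d, -b], [-b, a]] = [[0.4524, 0.0714],
 [0.0714, 0.6429]].

Step 4 — quadratic form (x̄ - mu_0)^T · S^{-1} · (x̄ - mu_0):
  S^{-1} · (x̄ - mu_0) = (0.7619, 1.8571),
  (x̄ - mu_0)^T · [...] = (1.25)·(0.7619) + (2.75)·(1.8571) = 6.0595.

Step 5 — scale by n: T² = 4 · 6.0595 = 24.2381.

T² ≈ 24.2381


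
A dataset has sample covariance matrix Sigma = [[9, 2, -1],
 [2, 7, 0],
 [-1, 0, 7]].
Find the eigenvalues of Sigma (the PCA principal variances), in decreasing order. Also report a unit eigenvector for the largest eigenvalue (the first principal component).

Step 1 — characteristic polynomial p(λ) = det(λI - Sigma) = λ³ - tr·λ² + c_1·λ - det, where tr = trace, c_1 = sum of the principal 2×2 minors, det = det(Sigma):
  tr = 9 + 7 + 7 = 23,
  c_1 = (9·7 - (2)²) + (9·7 - (-1)²) + (7·7 - (0)²) = 59 + 62 + 49 = 170,
  det = 9·(7·7 - (0)²) - (2)·((2)·7 - (0)·(-1)) + (-1)·((2)·(0) - 7·(-1)) = 9·(49) - (2)·(14) + (-1)·(7) = 406.
  So p(λ) = λ³ - 23λ² + 170λ - 406.
Step 2 — look for an integer root (rational root theorem: any rational root is an integer divisor of 406). Testing λ = 7:
  p(7) = 343 - 1127 + 1190 - 406 = 0  ✓
  Dividing out (λ - 7): p(λ) = (λ - 7)(λ² - 16λ + 58).
Step 3 — remaining eigenvalues from the quadratic λ² - 16λ + 58 = 0:
  Δ = 16² - 4·58 = 256 - 232 = 24,  λ = (16 ± √24)/2 = (16 ± 4.899)/2 ≈ 10.4495 or 5.5505.
  Sorted: λ_1 = 10.4495,  λ_2 = 7,  λ_3 = 5.5505  (check: sum = 23 = tr ✓).

Step 4 — unit eigenvector for λ_1 ≈ 10.4495: v spans the null space of (Sigma - λ_1 I), whose rows are
  r_1 = (-1.4495, 2, -1),  r_2 = (2, -3.4495, 0),  r_3 = (-1, 0, -3.4495).
  v is orthogonal to every row, so take v ∝ r_1 × r_2 = ((2)·(0) - (-1)·(-3.4495), (-1)·(2) - (-1.4495)·(0), (-1.4495)·(-3.4495) - (2)·(2)) ≈ (-3.4495, -2, 1).
  Rescale (multiply by -1 so the first nonzero entry is positive): u = (3.4495, 2, -1).
  ||u|| = √((3.4495)² + (2)² + (-1)²) = √(16.899) ≈ 4.1108,  v_1 = u/||u|| ≈ (0.8391, 0.4865, -0.2433) (||v_1|| = 1).

λ_1 = 10.4495,  λ_2 = 7,  λ_3 = 5.5505;  v_1 ≈ (0.8391, 0.4865, -0.2433)


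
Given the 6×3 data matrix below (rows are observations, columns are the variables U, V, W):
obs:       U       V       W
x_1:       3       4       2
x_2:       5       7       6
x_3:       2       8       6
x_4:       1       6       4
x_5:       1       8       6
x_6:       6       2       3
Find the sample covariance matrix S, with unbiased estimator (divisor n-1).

Step 1 — column means:
  mean(U) = (3 + 5 + 2 + 1 + 1 + 6) / 6 = 18/6 = 3
  mean(V) = (4 + 7 + 8 + 6 + 8 + 2) / 6 = 35/6 = 5.8333
  mean(W) = (2 + 6 + 6 + 4 + 6 + 3) / 6 = 27/6 = 4.5

Step 2 — sample covariance S[i,j] = (1/(n-1)) · Σ_k (x_{k,i} - mean_i) · (x_{k,j} - mean_j), with n-1 = 5.
  S[U,U] = ((0)·(0) + (2)·(2) + (-1)·(-1) + (-2)·(-2) + (-2)·(-2) + (3)·(3)) / 5 = 22/5 = 4.4
  S[U,V] = ((0)·(-1.8333) + (2)·(1.1667) + (-1)·(2.1667) + (-2)·(0.1667) + (-2)·(2.1667) + (3)·(-3.8333)) / 5 = -16/5 = -3.2
  S[U,W] = ((0)·(-2.5) + (2)·(1.5) + (-1)·(1.5) + (-2)·(-0.5) + (-2)·(1.5) + (3)·(-1.5)) / 5 = -5/5 = -1
  S[V,V] = ((-1.8333)·(-1.8333) + (1.1667)·(1.1667) + (2.1667)·(2.1667) + (0.1667)·(0.1667) + (2.1667)·(2.1667) + (-3.8333)·(-3.8333)) / 5 = 28.8333/5 = 5.7667
  S[V,W] = ((-1.8333)·(-2.5) + (1.1667)·(1.5) + (2.1667)·(1.5) + (0.1667)·(-0.5) + (2.1667)·(1.5) + (-3.8333)·(-1.5)) / 5 = 18.5/5 = 3.7
  S[W,W] = ((-2.5)·(-2.5) + (1.5)·(1.5) + (1.5)·(1.5) + (-0.5)·(-0.5) + (1.5)·(1.5) + (-1.5)·(-1.5)) / 5 = 15.5/5 = 3.1

S is symmetric (S[j,i] = S[i,j]). Assembling:

S = [[4.4, -3.2, -1],
 [-3.2, 5.7667, 3.7],
 [-1, 3.7, 3.1]]


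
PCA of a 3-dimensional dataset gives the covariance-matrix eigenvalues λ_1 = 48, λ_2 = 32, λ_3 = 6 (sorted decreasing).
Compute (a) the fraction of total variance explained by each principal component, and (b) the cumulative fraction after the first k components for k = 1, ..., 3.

Step 1 — total variance = trace(Sigma) = Σ λ_i = 48 + 32 + 6 = 86.

Step 2 — fraction explained by component i = λ_i / Σ λ:
  PC1: 48/86 = 0.5581
  PC2: 32/86 = 0.3721
  PC3: 6/86 = 0.0698

Step 3 — cumulative fraction after k components = (λ_1 + ... + λ_k) / Σ λ:
  k = 1: 48/86 = 0.5581
  k = 2: (48 + 32)/86 = 80/86 = 0.9302
  k = 3: (48 + 32 + 6)/86 = 86/86 = 1

Summary (fraction, with percent):

explained: PC1 0.5581 (55.81%), PC2 0.3721 (37.21%), PC3 0.0698 (6.98%);  cumulative: 0.5581, 0.9302, 1


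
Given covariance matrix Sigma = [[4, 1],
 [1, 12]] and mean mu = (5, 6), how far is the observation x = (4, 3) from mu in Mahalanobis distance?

Step 1 — centre the observation: (x - mu) = (-1, -3).

Step 2 — invert Sigma. det(Sigma) = 4·12 - (1)² = 47.
  Sigma^{-1} = (1/det) · [[d, -b], [-b, a]] = [[0.2553, -0.0213],
 [-0.0213, 0.0851]].

Step 3 — form the quadratic (x - mu)^T · Sigma^{-1} · (x - mu):
  Sigma^{-1} · (x - mu) = (-0.1915, -0.234).
  (x - mu)^T · [Sigma^{-1} · (x - mu)] = (-1)·(-0.1915) + (-3)·(-0.234) = 0.8936.

Step 4 — take square root: d = √(0.8936) ≈ 0.9453.

d(x, mu) = √(0.8936) ≈ 0.9453


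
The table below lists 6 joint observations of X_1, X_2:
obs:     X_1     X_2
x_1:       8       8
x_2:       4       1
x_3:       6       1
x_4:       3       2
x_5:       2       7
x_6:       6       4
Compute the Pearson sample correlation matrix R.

Step 1 — column means:
  mean(X_1) = (8 + 4 + 6 + 3 + 2 + 6) / 6 = 29/6 = 4.8333
  mean(X_2) = (8 + 1 + 1 + 2 + 7 + 4) / 6 = 23/6 = 3.8333

Step 2 — sample variances and covariances s[i,j] = (1/(n-1)) · Σ_k (x_{k,i} - mean_i) · (x_{k,j} - mean_j), with n-1 = 5:
  s[X_1,X_1] = ((3.1667)·(3.1667) + (-0.8333)·(-0.8333) + (1.1667)·(1.1667) + (-1.8333)·(-1.8333) + (-2.8333)·(-2.8333) + (1.1667)·(1.1667)) / 5 = 24.8333/5 = 4.9667
  s[X_1,X_2] = ((3.1667)·(4.1667) + (-0.8333)·(-2.8333) + (1.1667)·(-2.8333) + (-1.8333)·(-1.8333) + (-2.8333)·(3.1667) + (1.1667)·(0.1667)) / 5 = 6.8333/5 = 1.3667
  s[X_2,X_2] = ((4.1667)·(4.1667) + (-2.8333)·(-2.8333) + (-2.8333)·(-2.8333) + (-1.8333)·(-1.8333) + (3.1667)·(3.1667) + (0.1667)·(0.1667)) / 5 = 46.8333/5 = 9.3667
  Sample standard deviations s_i = √(s[i,i]):
  s(X_1) = √(4.9667) = 2.2286
  s(X_2) = √(9.3667) = 3.0605

Step 3 — r_{ij} = s_{ij} / (s_i · s_j):
  r[X_1,X_1] = 1 (diagonal).
  r[X_1,X_2] = 1.3667 / (2.2286 · 3.0605) = 1.3667 / 6.8206 = 0.2004
  r[X_2,X_2] = 1 (diagonal).

R is symmetric with unit diagonal. Assembling:

R = [[1, 0.2004],
 [0.2004, 1]]


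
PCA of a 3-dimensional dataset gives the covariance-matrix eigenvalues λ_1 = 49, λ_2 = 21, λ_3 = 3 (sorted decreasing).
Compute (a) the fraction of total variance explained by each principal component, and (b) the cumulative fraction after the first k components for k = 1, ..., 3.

Step 1 — total variance = trace(Sigma) = Σ λ_i = 49 + 21 + 3 = 73.

Step 2 — fraction explained by component i = λ_i / Σ λ:
  PC1: 49/73 = 0.6712
  PC2: 21/73 = 0.2877
  PC3: 3/73 = 0.0411

Step 3 — cumulative fraction after k components = (λ_1 + ... + λ_k) / Σ λ:
  k = 1: 49/73 = 0.6712
  k = 2: (49 + 21)/73 = 70/73 = 0.9589
  k = 3: (49 + 21 + 3)/73 = 73/73 = 1

Summary (fraction, with percent):

explained: PC1 0.6712 (67.12%), PC2 0.2877 (28.77%), PC3 0.0411 (4.11%);  cumulative: 0.6712, 0.9589, 1


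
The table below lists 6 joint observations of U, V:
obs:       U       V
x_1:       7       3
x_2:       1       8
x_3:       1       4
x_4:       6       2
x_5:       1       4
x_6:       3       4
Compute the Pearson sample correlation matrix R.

Step 1 — column means:
  mean(U) = (7 + 1 + 1 + 6 + 1 + 3) / 6 = 19/6 = 3.1667
  mean(V) = (3 + 8 + 4 + 2 + 4 + 4) / 6 = 25/6 = 4.1667

Step 2 — sample variances and covariances s[i,j] = (1/(n-1)) · Σ_k (x_{k,i} - mean_i) · (x_{k,j} - mean_j), with n-1 = 5:
  s[U,U] = ((3.8333)·(3.8333) + (-2.1667)·(-2.1667) + (-2.1667)·(-2.1667) + (2.8333)·(2.8333) + (-2.1667)·(-2.1667) + (-0.1667)·(-0.1667)) / 5 = 36.8333/5 = 7.3667
  s[U,V] = ((3.8333)·(-1.1667) + (-2.1667)·(3.8333) + (-2.1667)·(-0.1667) + (2.8333)·(-2.1667) + (-2.1667)·(-0.1667) + (-0.1667)·(-0.1667)) / 5 = -18.1667/5 = -3.6333
  s[V,V] = ((-1.1667)·(-1.1667) + (3.8333)·(3.8333) + (-0.1667)·(-0.1667) + (-2.1667)·(-2.1667) + (-0.1667)·(-0.1667) + (-0.1667)·(-0.1667)) / 5 = 20.8333/5 = 4.1667
  Sample standard deviations s_i = √(s[i,i]):
  s(U) = √(7.3667) = 2.7142
  s(V) = √(4.1667) = 2.0412

Step 3 — r_{ij} = s_{ij} / (s_i · s_j):
  r[U,U] = 1 (diagonal).
  r[U,V] = -3.6333 / (2.7142 · 2.0412) = -3.6333 / 5.5403 = -0.6558
  r[V,V] = 1 (diagonal).

R is symmetric with unit diagonal. Assembling:

R = [[1, -0.6558],
 [-0.6558, 1]]


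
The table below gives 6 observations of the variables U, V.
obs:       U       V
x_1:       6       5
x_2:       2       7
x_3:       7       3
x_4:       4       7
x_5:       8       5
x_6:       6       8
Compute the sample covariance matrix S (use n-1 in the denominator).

Step 1 — column means:
  mean(U) = (6 + 2 + 7 + 4 + 8 + 6) / 6 = 33/6 = 5.5
  mean(V) = (5 + 7 + 3 + 7 + 5 + 8) / 6 = 35/6 = 5.8333

Step 2 — sample covariance S[i,j] = (1/(n-1)) · Σ_k (x_{k,i} - mean_i) · (x_{k,j} - mean_j), with n-1 = 5.
  S[U,U] = ((0.5)·(0.5) + (-3.5)·(-3.5) + (1.5)·(1.5) + (-1.5)·(-1.5) + (2.5)·(2.5) + (0.5)·(0.5)) / 5 = 23.5/5 = 4.7
  S[U,V] = ((0.5)·(-0.8333) + (-3.5)·(1.1667) + (1.5)·(-2.8333) + (-1.5)·(1.1667) + (2.5)·(-0.8333) + (0.5)·(2.1667)) / 5 = -11.5/5 = -2.3
  S[V,V] = ((-0.8333)·(-0.8333) + (1.1667)·(1.1667) + (-2.8333)·(-2.8333) + (1.1667)·(1.1667) + (-0.8333)·(-0.8333) + (2.1667)·(2.1667)) / 5 = 16.8333/5 = 3.3667

S is symmetric (S[j,i] = S[i,j]). Assembling:

S = [[4.7, -2.3],
 [-2.3, 3.3667]]


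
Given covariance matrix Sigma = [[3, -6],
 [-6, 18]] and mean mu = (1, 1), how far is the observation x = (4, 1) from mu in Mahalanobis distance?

Step 1 — centre the observation: (x - mu) = (3, 0).

Step 2 — invert Sigma. det(Sigma) = 3·18 - (-6)² = 18.
  Sigma^{-1} = (1/det) · [[d, -b], [-b, a]] = [[1, 0.3333],
 [0.3333, 0.1667]].

Step 3 — form the quadratic (x - mu)^T · Sigma^{-1} · (x - mu):
  Sigma^{-1} · (x - mu) = (3, 1).
  (x - mu)^T · [Sigma^{-1} · (x - mu)] = (3)·(3) + (0)·(1) = 9.

Step 4 — take square root: d = √(9) ≈ 3.

d(x, mu) = √(9) ≈ 3


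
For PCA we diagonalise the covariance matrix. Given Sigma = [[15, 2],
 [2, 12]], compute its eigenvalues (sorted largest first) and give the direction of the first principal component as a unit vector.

Step 1 — characteristic polynomial of 2×2 Sigma:
  det(Sigma - λI) = λ² - trace · λ + det = 0.
  trace = 15 + 12 = 27, det = 15·12 - (2)² = 176.
Step 2 — discriminant:
  Δ = trace² - 4·det = 729 - 704 = 25.
Step 3 — eigenvalues:
  λ = (trace ± √Δ)/2 = (27 ± 5)/2,
  λ_1 = 16,  λ_2 = 11.

Step 4 — unit eigenvector for λ_1: solve (Sigma - λ_1 I)v = 0. First row:
  (15 - 16)·v_x + (2)·v_y = 0, i.e. (-1)·v_x + (2)·v_y = 0,
  so v ∝ (b, λ_1 - a) = (2, 1) = u.
  ||u|| = √((2)² + (1)²) = √(5) ≈ 2.2361,
  v_1 = u/||u|| ≈ (0.8944, 0.4472) (||v_1|| = 1).

λ_1 = 16,  λ_2 = 11;  v_1 ≈ (0.8944, 0.4472)


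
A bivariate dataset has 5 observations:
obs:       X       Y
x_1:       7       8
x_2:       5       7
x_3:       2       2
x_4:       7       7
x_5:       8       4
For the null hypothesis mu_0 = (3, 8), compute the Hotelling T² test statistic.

Step 1 — sample mean vector:
  mean(X) = (7 + 5 + 2 + 7 + 8) / 5 = 29/5 = 5.8
  mean(Y) = (8 + 7 + 2 + 7 + 4) / 5 = 28/5 = 5.6
  x̄ = (5.8, 5.6),  deviation x̄ - mu_0 = (5.8, 5.6) - (3, 8) = (2.8, -2.4).

Step 2 — sample covariance matrix, S[i,j] = (1/(n-1)) · Σ_k (x_{k,i} - mean_i) · (x_{k,j} - mean_j), divisor n-1 = 4:
  S[X,X] = ((1.2)·(1.2) + (-0.8)·(-0.8) + (-3.8)·(-3.8) + (1.2)·(1.2) + (2.2)·(2.2)) / 4 = 22.8/4 = 5.7
  S[X,Y] = ((1.2)·(2.4) + (-0.8)·(1.4) + (-3.8)·(-3.6) + (1.2)·(1.4) + (2.2)·(-1.6)) / 4 = 13.6/4 = 3.4
  S[Y,Y] = ((2.4)·(2.4) + (1.4)·(1.4) + (-3.6)·(-3.6) + (1.4)·(1.4) + (-1.6)·(-1.6)) / 4 = 25.2/4 = 6.3
  S = [[5.7, 3.4],
 [3.4, 6.3]].

Step 3 — invert S. det(S) = 5.7·6.3 - (3.4)² = 24.35.
  S^{-1} = (1/det) · [[d, -b], [-b, a]] = [[0.2587, -0.1396],
 [-0.1396, 0.2341]].

Step 4 — quadratic form (x̄ - mu_0)^T · S^{-1} · (x̄ - mu_0):
  S^{-1} · (x̄ - mu_0) = (1.0595, -0.9528),
  (x̄ - mu_0)^T · [...] = (2.8)·(1.0595) + (-2.4)·(-0.9528) = 5.2534.

Step 5 — scale by n: T² = 5 · 5.2534 = 26.2669.

T² ≈ 26.2669


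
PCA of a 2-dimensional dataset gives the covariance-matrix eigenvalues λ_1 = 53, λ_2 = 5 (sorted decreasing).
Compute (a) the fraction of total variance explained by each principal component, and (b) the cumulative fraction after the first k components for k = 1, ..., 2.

Step 1 — total variance = trace(Sigma) = Σ λ_i = 53 + 5 = 58.

Step 2 — fraction explained by component i = λ_i / Σ λ:
  PC1: 53/58 = 0.9138
  PC2: 5/58 = 0.0862

Step 3 — cumulative fraction after k components = (λ_1 + ... + λ_k) / Σ λ:
  k = 1: 53/58 = 0.9138
  k = 2: (53 + 5)/58 = 58/58 = 1

Summary (fraction, with percent):

explained: PC1 0.9138 (91.38%), PC2 0.0862 (8.62%);  cumulative: 0.9138, 1


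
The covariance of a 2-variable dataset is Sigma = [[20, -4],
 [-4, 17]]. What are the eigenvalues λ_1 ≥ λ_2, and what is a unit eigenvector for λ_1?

Step 1 — characteristic polynomial of 2×2 Sigma:
  det(Sigma - λI) = λ² - trace · λ + det = 0.
  trace = 20 + 17 = 37, det = 20·17 - (-4)² = 324.
Step 2 — discriminant:
  Δ = trace² - 4·det = 1369 - 1296 = 73.
Step 3 — eigenvalues:
  λ = (trace ± √Δ)/2 = (37 ± 8.544)/2,
  λ_1 = 22.772,  λ_2 = 14.228.

Step 4 — unit eigenvector for λ_1: solve (Sigma - λ_1 I)v = 0. First row:
  (20 - 22.772)·v_x + (-4)·v_y = 0, i.e. (-2.772)·v_x + (-4)·v_y = 0,
  so v ∝ (b, λ_1 - a) = (-4, 2.772); multiply by -1 so the first entry is positive: u = (4, -2.772).
  ||u|| = √((4)² + (-2.772)²) = √(23.684) ≈ 4.8666,
  v_1 = u/||u|| ≈ (0.8219, -0.5696) (||v_1|| = 1).

λ_1 = 22.772,  λ_2 = 14.228;  v_1 ≈ (0.8219, -0.5696)


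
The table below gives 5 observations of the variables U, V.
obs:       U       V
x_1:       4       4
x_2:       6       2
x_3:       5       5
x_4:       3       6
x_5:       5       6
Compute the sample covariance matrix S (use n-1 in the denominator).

Step 1 — column means:
  mean(U) = (4 + 6 + 5 + 3 + 5) / 5 = 23/5 = 4.6
  mean(V) = (4 + 2 + 5 + 6 + 6) / 5 = 23/5 = 4.6

Step 2 — sample covariance S[i,j] = (1/(n-1)) · Σ_k (x_{k,i} - mean_i) · (x_{k,j} - mean_j), with n-1 = 4.
  S[U,U] = ((-0.6)·(-0.6) + (1.4)·(1.4) + (0.4)·(0.4) + (-1.6)·(-1.6) + (0.4)·(0.4)) / 4 = 5.2/4 = 1.3
  S[U,V] = ((-0.6)·(-0.6) + (1.4)·(-2.6) + (0.4)·(0.4) + (-1.6)·(1.4) + (0.4)·(1.4)) / 4 = -4.8/4 = -1.2
  S[V,V] = ((-0.6)·(-0.6) + (-2.6)·(-2.6) + (0.4)·(0.4) + (1.4)·(1.4) + (1.4)·(1.4)) / 4 = 11.2/4 = 2.8

S is symmetric (S[j,i] = S[i,j]). Assembling:

S = [[1.3, -1.2],
 [-1.2, 2.8]]


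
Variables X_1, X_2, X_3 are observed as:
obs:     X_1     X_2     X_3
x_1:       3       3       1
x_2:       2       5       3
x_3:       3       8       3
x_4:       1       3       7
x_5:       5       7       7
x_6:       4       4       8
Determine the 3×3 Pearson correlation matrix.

Step 1 — column means:
  mean(X_1) = (3 + 2 + 3 + 1 + 5 + 4) / 6 = 18/6 = 3
  mean(X_2) = (3 + 5 + 8 + 3 + 7 + 4) / 6 = 30/6 = 5
  mean(X_3) = (1 + 3 + 3 + 7 + 7 + 8) / 6 = 29/6 = 4.8333

Step 2 — sample variances and covariances s[i,j] = (1/(n-1)) · Σ_k (x_{k,i} - mean_i) · (x_{k,j} - mean_j), with n-1 = 5:
  s[X_1,X_1] = ((0)·(0) + (-1)·(-1) + (0)·(0) + (-2)·(-2) + (2)·(2) + (1)·(1)) / 5 = 10/5 = 2
  s[X_1,X_2] = ((0)·(-2) + (-1)·(0) + (0)·(3) + (-2)·(-2) + (2)·(2) + (1)·(-1)) / 5 = 7/5 = 1.4
  s[X_1,X_3] = ((0)·(-3.8333) + (-1)·(-1.8333) + (0)·(-1.8333) + (-2)·(2.1667) + (2)·(2.1667) + (1)·(3.1667)) / 5 = 5/5 = 1
  s[X_2,X_2] = ((-2)·(-2) + (0)·(0) + (3)·(3) + (-2)·(-2) + (2)·(2) + (-1)·(-1)) / 5 = 22/5 = 4.4
  s[X_2,X_3] = ((-2)·(-3.8333) + (0)·(-1.8333) + (3)·(-1.8333) + (-2)·(2.1667) + (2)·(2.1667) + (-1)·(3.1667)) / 5 = -1/5 = -0.2
  s[X_3,X_3] = ((-3.8333)·(-3.8333) + (-1.8333)·(-1.8333) + (-1.8333)·(-1.8333) + (2.1667)·(2.1667) + (2.1667)·(2.1667) + (3.1667)·(3.1667)) / 5 = 40.8333/5 = 8.1667
  Sample standard deviations s_i = √(s[i,i]):
  s(X_1) = √(2) = 1.4142
  s(X_2) = √(4.4) = 2.0976
  s(X_3) = √(8.1667) = 2.8577

Step 3 — r_{ij} = s_{ij} / (s_i · s_j):
  r[X_1,X_1] = 1 (diagonal).
  r[X_1,X_2] = 1.4 / (1.4142 · 2.0976) = 1.4 / 2.9665 = 0.4719
  r[X_1,X_3] = 1 / (1.4142 · 2.8577) = 1 / 4.0415 = 0.2474
  r[X_2,X_2] = 1 (diagonal).
  r[X_2,X_3] = -0.2 / (2.0976 · 2.8577) = -0.2 / 5.9944 = -0.0334
  r[X_3,X_3] = 1 (diagonal).

R is symmetric with unit diagonal. Assembling:

R = [[1, 0.4719, 0.2474],
 [0.4719, 1, -0.0334],
 [0.2474, -0.0334, 1]]


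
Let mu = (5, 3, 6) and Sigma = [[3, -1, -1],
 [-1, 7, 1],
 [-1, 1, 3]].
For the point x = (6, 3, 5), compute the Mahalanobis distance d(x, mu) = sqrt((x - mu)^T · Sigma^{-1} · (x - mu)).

Step 1 — centre the observation: (x - mu) = (1, 0, -1).

Step 2 — invert Sigma (cofactor / det for 3×3, or solve directly):
  Sigma^{-1} = [[0.3846, 0.0385, 0.1154],
 [0.0385, 0.1538, -0.0385],
 [0.1154, -0.0385, 0.3846]].

Step 3 — form the quadratic (x - mu)^T · Sigma^{-1} · (x - mu):
  Sigma^{-1} · (x - mu) = (0.2692, 0.0769, -0.2692).
  (x - mu)^T · [Sigma^{-1} · (x - mu)] = (1)·(0.2692) + (0)·(0.0769) + (-1)·(-0.2692) = 0.5385.

Step 4 — take square root: d = √(0.5385) ≈ 0.7338.

d(x, mu) = √(0.5385) ≈ 0.7338


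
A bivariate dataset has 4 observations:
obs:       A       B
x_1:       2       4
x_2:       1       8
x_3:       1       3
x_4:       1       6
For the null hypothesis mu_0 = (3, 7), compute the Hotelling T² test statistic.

Step 1 — sample mean vector:
  mean(A) = (2 + 1 + 1 + 1) / 4 = 5/4 = 1.25
  mean(B) = (4 + 8 + 3 + 6) / 4 = 21/4 = 5.25
  x̄ = (1.25, 5.25),  deviation x̄ - mu_0 = (1.25, 5.25) - (3, 7) = (-1.75, -1.75).

Step 2 — sample covariance matrix, S[i,j] = (1/(n-1)) · Σ_k (x_{k,i} - mean_i) · (x_{k,j} - mean_j), divisor n-1 = 3:
  S[A,A] = ((0.75)·(0.75) + (-0.25)·(-0.25) + (-0.25)·(-0.25) + (-0.25)·(-0.25)) / 3 = 0.75/3 = 0.25
  S[A,B] = ((0.75)·(-1.25) + (-0.25)·(2.75) + (-0.25)·(-2.25) + (-0.25)·(0.75)) / 3 = -1.25/3 = -0.4167
  S[B,B] = ((-1.25)·(-1.25) + (2.75)·(2.75) + (-2.25)·(-2.25) + (0.75)·(0.75)) / 3 = 14.75/3 = 4.9167
  S = [[0.25, -0.4167],
 [-0.4167, 4.9167]].

Step 3 — invert S. det(S) = 0.25·4.9167 - (-0.4167)² = 1.0556.
  S^{-1} = (1/det) · [[d, -b], [-b, a]] = [[4.6579, 0.3947],
 [0.3947, 0.2368]].

Step 4 — quadratic form (x̄ - mu_0)^T · S^{-1} · (x̄ - mu_0):
  S^{-1} · (x̄ - mu_0) = (-8.8421, -1.1053),
  (x̄ - mu_0)^T · [...] = (-1.75)·(-8.8421) + (-1.75)·(-1.1053) = 17.4079.

Step 5 — scale by n: T² = 4 · 17.4079 = 69.6316.

T² ≈ 69.6316


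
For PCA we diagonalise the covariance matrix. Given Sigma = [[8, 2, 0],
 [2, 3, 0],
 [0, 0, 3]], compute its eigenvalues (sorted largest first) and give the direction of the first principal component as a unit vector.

Step 1 — characteristic polynomial p(λ) = det(λI - Sigma) = λ³ - tr·λ² + c_1·λ - det, where tr = trace, c_1 = sum of the principal 2×2 minors, det = det(Sigma):
  tr = 8 + 3 + 3 = 14,
  c_1 = (8·3 - (2)²) + (8·3 - (0)²) + (3·3 - (0)²) = 20 + 24 + 9 = 53,
  det = 8·(3·3 - (0)²) - (2)·((2)·3 - (0)·(0)) + (0)·((2)·(0) - 3·(0)) = 8·(9) - (2)·(6) + (0)·(0) = 60.
  So p(λ) = λ³ - 14λ² + 53λ - 60.
Step 2 — look for an integer root (rational root theorem: any rational root is an integer divisor of 60). Testing λ = 3:
  p(3) = 27 - 126 + 159 - 60 = 0  ✓
  Dividing out (λ - 3): p(λ) = (λ - 3)(λ² - 11λ + 20).
Step 3 — remaining eigenvalues from the quadratic λ² - 11λ + 20 = 0:
  Δ = 11² - 4·20 = 121 - 80 = 41,  λ = (11 ± √41)/2 = (11 ± 6.4031)/2 ≈ 8.7016 or 2.2984.
  Sorted: λ_1 = 8.7016,  λ_2 = 3,  λ_3 = 2.2984  (check: sum = 14 = tr ✓).

Step 4 — unit eigenvector for λ_1 ≈ 8.7016: v spans the null space of (Sigma - λ_1 I), whose rows are
  r_1 = (-0.7016, 2, 0),  r_2 = (2, -5.7016, 0),  r_3 = (0, 0, -5.7016).
  v is orthogonal to every row, so take v ∝ r_1 × r_3 = ((2)·(-5.7016) - (0)·(0), (0)·(0) - (-0.7016)·(-5.7016), (-0.7016)·(0) - (2)·(0)) ≈ (-11.4031, -4, 0).
  Rescale (multiply by -1 so the first nonzero entry is positive): u = (11.4031, 4, 0).
  ||u|| = √((11.4031)² + (4)² + (0)²) = √(146.0312) ≈ 12.0843,  v_1 = u/||u|| ≈ (0.9436, 0.331, 0) (||v_1|| = 1).

λ_1 = 8.7016,  λ_2 = 3,  λ_3 = 2.2984;  v_1 ≈ (0.9436, 0.331, 0)


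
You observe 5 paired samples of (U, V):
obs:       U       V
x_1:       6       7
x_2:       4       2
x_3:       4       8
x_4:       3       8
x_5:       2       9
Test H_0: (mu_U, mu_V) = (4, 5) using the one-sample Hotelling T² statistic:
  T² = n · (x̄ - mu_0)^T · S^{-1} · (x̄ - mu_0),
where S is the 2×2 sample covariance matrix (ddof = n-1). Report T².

Step 1 — sample mean vector:
  mean(U) = (6 + 4 + 4 + 3 + 2) / 5 = 19/5 = 3.8
  mean(V) = (7 + 2 + 8 + 8 + 9) / 5 = 34/5 = 6.8
  x̄ = (3.8, 6.8),  deviation x̄ - mu_0 = (3.8, 6.8) - (4, 5) = (-0.2, 1.8).

Step 2 — sample covariance matrix, S[i,j] = (1/(n-1)) · Σ_k (x_{k,i} - mean_i) · (x_{k,j} - mean_j), divisor n-1 = 4:
  S[U,U] = ((2.2)·(2.2) + (0.2)·(0.2) + (0.2)·(0.2) + (-0.8)·(-0.8) + (-1.8)·(-1.8)) / 4 = 8.8/4 = 2.2
  S[U,V] = ((2.2)·(0.2) + (0.2)·(-4.8) + (0.2)·(1.2) + (-0.8)·(1.2) + (-1.8)·(2.2)) / 4 = -5.2/4 = -1.3
  S[V,V] = ((0.2)·(0.2) + (-4.8)·(-4.8) + (1.2)·(1.2) + (1.2)·(1.2) + (2.2)·(2.2)) / 4 = 30.8/4 = 7.7
  S = [[2.2, -1.3],
 [-1.3, 7.7]].

Step 3 — invert S. det(S) = 2.2·7.7 - (-1.3)² = 15.25.
  S^{-1} = (1/det) · [[d, -b], [-b, a]] = [[0.5049, 0.0852],
 [0.0852, 0.1443]].

Step 4 — quadratic form (x̄ - mu_0)^T · S^{-1} · (x̄ - mu_0):
  S^{-1} · (x̄ - mu_0) = (0.0525, 0.2426),
  (x̄ - mu_0)^T · [...] = (-0.2)·(0.0525) + (1.8)·(0.2426) = 0.4262.

Step 5 — scale by n: T² = 5 · 0.4262 = 2.1311.

T² ≈ 2.1311


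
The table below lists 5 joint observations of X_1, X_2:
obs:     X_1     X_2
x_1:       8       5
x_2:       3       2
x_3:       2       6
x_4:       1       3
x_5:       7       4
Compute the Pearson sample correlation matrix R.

Step 1 — column means:
  mean(X_1) = (8 + 3 + 2 + 1 + 7) / 5 = 21/5 = 4.2
  mean(X_2) = (5 + 2 + 6 + 3 + 4) / 5 = 20/5 = 4

Step 2 — sample variances and covariances s[i,j] = (1/(n-1)) · Σ_k (x_{k,i} - mean_i) · (x_{k,j} - mean_j), with n-1 = 4:
  s[X_1,X_1] = ((3.8)·(3.8) + (-1.2)·(-1.2) + (-2.2)·(-2.2) + (-3.2)·(-3.2) + (2.8)·(2.8)) / 4 = 38.8/4 = 9.7
  s[X_1,X_2] = ((3.8)·(1) + (-1.2)·(-2) + (-2.2)·(2) + (-3.2)·(-1) + (2.8)·(0)) / 4 = 5/4 = 1.25
  s[X_2,X_2] = ((1)·(1) + (-2)·(-2) + (2)·(2) + (-1)·(-1) + (0)·(0)) / 4 = 10/4 = 2.5
  Sample standard deviations s_i = √(s[i,i]):
  s(X_1) = √(9.7) = 3.1145
  s(X_2) = √(2.5) = 1.5811

Step 3 — r_{ij} = s_{ij} / (s_i · s_j):
  r[X_1,X_1] = 1 (diagonal).
  r[X_1,X_2] = 1.25 / (3.1145 · 1.5811) = 1.25 / 4.9244 = 0.2538
  r[X_2,X_2] = 1 (diagonal).

R is symmetric with unit diagonal. Assembling:

R = [[1, 0.2538],
 [0.2538, 1]]


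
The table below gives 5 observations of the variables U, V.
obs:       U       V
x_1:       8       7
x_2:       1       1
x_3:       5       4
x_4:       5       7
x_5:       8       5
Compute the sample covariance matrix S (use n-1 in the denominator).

Step 1 — column means:
  mean(U) = (8 + 1 + 5 + 5 + 8) / 5 = 27/5 = 5.4
  mean(V) = (7 + 1 + 4 + 7 + 5) / 5 = 24/5 = 4.8

Step 2 — sample covariance S[i,j] = (1/(n-1)) · Σ_k (x_{k,i} - mean_i) · (x_{k,j} - mean_j), with n-1 = 4.
  S[U,U] = ((2.6)·(2.6) + (-4.4)·(-4.4) + (-0.4)·(-0.4) + (-0.4)·(-0.4) + (2.6)·(2.6)) / 4 = 33.2/4 = 8.3
  S[U,V] = ((2.6)·(2.2) + (-4.4)·(-3.8) + (-0.4)·(-0.8) + (-0.4)·(2.2) + (2.6)·(0.2)) / 4 = 22.4/4 = 5.6
  S[V,V] = ((2.2)·(2.2) + (-3.8)·(-3.8) + (-0.8)·(-0.8) + (2.2)·(2.2) + (0.2)·(0.2)) / 4 = 24.8/4 = 6.2

S is symmetric (S[j,i] = S[i,j]). Assembling:

S = [[8.3, 5.6],
 [5.6, 6.2]]


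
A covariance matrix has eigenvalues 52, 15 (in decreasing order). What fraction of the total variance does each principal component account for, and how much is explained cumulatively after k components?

Step 1 — total variance = trace(Sigma) = Σ λ_i = 52 + 15 = 67.

Step 2 — fraction explained by component i = λ_i / Σ λ:
  PC1: 52/67 = 0.7761
  PC2: 15/67 = 0.2239

Step 3 — cumulative fraction after k components = (λ_1 + ... + λ_k) / Σ λ:
  k = 1: 52/67 = 0.7761
  k = 2: (52 + 15)/67 = 67/67 = 1

Summary (fraction, with percent):

explained: PC1 0.7761 (77.61%), PC2 0.2239 (22.39%);  cumulative: 0.7761, 1


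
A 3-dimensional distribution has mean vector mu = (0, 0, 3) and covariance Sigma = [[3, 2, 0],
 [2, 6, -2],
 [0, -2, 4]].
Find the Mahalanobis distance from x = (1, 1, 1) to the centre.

Step 1 — centre the observation: (x - mu) = (1, 1, -2).

Step 2 — invert Sigma (cofactor / det for 3×3, or solve directly):
  Sigma^{-1} = [[0.4545, -0.1818, -0.0909],
 [-0.1818, 0.2727, 0.1364],
 [-0.0909, 0.1364, 0.3182]].

Step 3 — form the quadratic (x - mu)^T · Sigma^{-1} · (x - mu):
  Sigma^{-1} · (x - mu) = (0.4545, -0.1818, -0.5909).
  (x - mu)^T · [Sigma^{-1} · (x - mu)] = (1)·(0.4545) + (1)·(-0.1818) + (-2)·(-0.5909) = 1.4545.

Step 4 — take square root: d = √(1.4545) ≈ 1.206.

d(x, mu) = √(1.4545) ≈ 1.206


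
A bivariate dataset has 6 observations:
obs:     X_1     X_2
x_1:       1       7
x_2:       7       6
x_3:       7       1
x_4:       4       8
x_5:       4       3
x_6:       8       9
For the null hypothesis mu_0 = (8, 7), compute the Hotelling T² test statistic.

Step 1 — sample mean vector:
  mean(X_1) = (1 + 7 + 7 + 4 + 4 + 8) / 6 = 31/6 = 5.1667
  mean(X_2) = (7 + 6 + 1 + 8 + 3 + 9) / 6 = 34/6 = 5.6667
  x̄ = (5.1667, 5.6667),  deviation x̄ - mu_0 = (5.1667, 5.6667) - (8, 7) = (-2.8333, -1.3333).

Step 2 — sample covariance matrix, S[i,j] = (1/(n-1)) · Σ_k (x_{k,i} - mean_i) · (x_{k,j} - mean_j), divisor n-1 = 5:
  S[X_1,X_1] = ((-4.1667)·(-4.1667) + (1.8333)·(1.8333) + (1.8333)·(1.8333) + (-1.1667)·(-1.1667) + (-1.1667)·(-1.1667) + (2.8333)·(2.8333)) / 5 = 34.8333/5 = 6.9667
  S[X_1,X_2] = ((-4.1667)·(1.3333) + (1.8333)·(0.3333) + (1.8333)·(-4.6667) + (-1.1667)·(2.3333) + (-1.1667)·(-2.6667) + (2.8333)·(3.3333)) / 5 = -3.6667/5 = -0.7333
  S[X_2,X_2] = ((1.3333)·(1.3333) + (0.3333)·(0.3333) + (-4.6667)·(-4.6667) + (2.3333)·(2.3333) + (-2.6667)·(-2.6667) + (3.3333)·(3.3333)) / 5 = 47.3333/5 = 9.4667
  S = [[6.9667, -0.7333],
 [-0.7333, 9.4667]].

Step 3 — invert S. det(S) = 6.9667·9.4667 - (-0.7333)² = 65.4133.
  S^{-1} = (1/det) · [[d, -b], [-b, a]] = [[0.1447, 0.0112],
 [0.0112, 0.1065]].

Step 4 — quadratic form (x̄ - mu_0)^T · S^{-1} · (x̄ - mu_0):
  S^{-1} · (x̄ - mu_0) = (-0.425, -0.1738),
  (x̄ - mu_0)^T · [...] = (-2.8333)·(-0.425) + (-1.3333)·(-0.1738) = 1.4358.

Step 5 — scale by n: T² = 6 · 1.4358 = 8.615.

T² ≈ 8.615
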